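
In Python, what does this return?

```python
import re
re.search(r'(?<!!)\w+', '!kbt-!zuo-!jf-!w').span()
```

(2, 4)

Because the assertion is negative and zero-width, positions next to the forbidden text are skipped.
Unlike `match`, `search` isn't anchored — it looks for the pattern anywhere in the string.
The match spans [2:4] → 'bt'.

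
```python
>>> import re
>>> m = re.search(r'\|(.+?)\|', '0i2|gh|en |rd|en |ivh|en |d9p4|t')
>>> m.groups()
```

('gh',)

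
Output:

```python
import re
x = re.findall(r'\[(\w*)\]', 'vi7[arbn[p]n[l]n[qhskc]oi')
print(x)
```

['p', 'l', 'qhskc']

Matches: at [8:11] match '[p]', group 1 = 'p'; at [12:15] match '[l]', group 1 = 'l'; at [16:23] match '[qhskc]', group 1 = 'qhskc'.
`findall` collects group 1 from each match (3 total).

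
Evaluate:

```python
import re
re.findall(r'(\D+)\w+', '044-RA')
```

['-R']

The pattern matches one or more of a non-digit (captured); then one or more of a word character.
With a single group, `findall` returns only what that group captured — 1 item.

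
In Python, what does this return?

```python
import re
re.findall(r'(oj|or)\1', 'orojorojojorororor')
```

['oj', 'or', 'or']

After group 1 captures some text, `\1` only succeeds where that same text appears again.
`findall` collects group 1 from each match (3 total).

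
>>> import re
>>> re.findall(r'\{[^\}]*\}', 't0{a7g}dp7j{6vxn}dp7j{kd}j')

['{a7g}', '{6vxn}', '{kd}']

Matches: at [2:7] → '{a7g}'; at [11:17] → '{6vxn}'; at [21:25] → '{kd}'.
With no groups in the pattern, `findall` gives back each whole match — 3 here.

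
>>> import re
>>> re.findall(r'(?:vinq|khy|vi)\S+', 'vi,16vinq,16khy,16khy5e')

Scanning left to right: at [0:23] → 'vi,16vinq,16khy,16khy5e'.
No capturing groups, so `findall` returns the 1 full match string.

['vi,16vinq,16khy,16khy5e']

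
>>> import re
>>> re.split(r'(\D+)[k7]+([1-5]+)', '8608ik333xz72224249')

['8608', 'i', '333', '', 'xz', '222424', '9']

The pattern matches one or more of a non-digit (captured); then one or more of one of [k7]; then one or more of a character in [1-5] (captured).
Matches to split on: at [4:9] → 'ik333'; at [9:18] → 'xz7222424'.
With a capturing group present, the delimiter's captured portion is kept in the result list.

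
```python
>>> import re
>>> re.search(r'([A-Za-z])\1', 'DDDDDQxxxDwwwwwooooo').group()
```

After group 1 captures some text, `\1` only succeeds where that same text appears again.
`search` walks the string left to right and returns the first match it finds.
The match spans [0:2] → 'DD'.
Captured: group 1 = 'D'.

'DD'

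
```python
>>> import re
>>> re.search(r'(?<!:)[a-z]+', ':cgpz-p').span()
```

`(?!…)`/`(?<!…)` only lets a position through if the neighbouring text does NOT match; no characters are consumed.
The match spans [2:5] → 'gpz'.

(2, 5)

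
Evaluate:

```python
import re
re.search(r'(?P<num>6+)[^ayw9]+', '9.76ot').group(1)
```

'6'

The pattern matches one or more of a literal '6' (captured as 'num'); then one or more of any character except [ayw9].
`re.search` scans for the first position where the pattern succeeds.
The match spans [3:6] → '6ot'.
Captured: group 1 = '6'.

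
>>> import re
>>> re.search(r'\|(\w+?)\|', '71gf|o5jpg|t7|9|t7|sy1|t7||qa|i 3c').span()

The match spans [4:11] → '|o5jpg|'.

(4, 11)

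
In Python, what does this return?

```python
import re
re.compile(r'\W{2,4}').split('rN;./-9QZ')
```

This matches 2 to 4 of a non-word character.
Matches to split on: at [2:6] → ';./-'.
Each match becomes a cut point; 2 segments remain.

['rN', '9QZ']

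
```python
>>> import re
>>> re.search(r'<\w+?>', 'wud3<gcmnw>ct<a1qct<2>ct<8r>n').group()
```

'<gcmnw>'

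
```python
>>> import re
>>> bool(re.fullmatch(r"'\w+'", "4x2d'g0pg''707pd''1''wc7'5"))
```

For `fullmatch`, every character of the input must be accounted for by the pattern.
Here the pattern can't cover the whole string, so the call returns None, and `bool(None)` is False.

False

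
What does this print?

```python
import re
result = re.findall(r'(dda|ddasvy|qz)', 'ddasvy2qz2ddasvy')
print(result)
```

['dda', 'qz', 'dda']

`|` is ordered: at each position the engine commits to the first alternative that works.
Walking the string: at [0:3] match 'dda', group 1 = 'dda'; at [7:9] match 'qz', group 1 = 'qz'; at [10:13] match 'dda', group 1 = 'dda'.
Because there's exactly one group, `findall` drops the full match and keeps group 1 from each hit.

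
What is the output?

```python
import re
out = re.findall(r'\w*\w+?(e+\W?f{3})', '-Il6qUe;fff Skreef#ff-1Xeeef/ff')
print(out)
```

['e;fff']

With a single group, `findall` returns only what that group captured — 1 item.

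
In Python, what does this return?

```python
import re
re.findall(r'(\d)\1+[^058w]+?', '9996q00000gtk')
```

['9', '0']

A backreference is literal: `\1` must see the identical characters the first group matched.
One capturing group, so `findall` returns just the captured substring from each match — 2 in all.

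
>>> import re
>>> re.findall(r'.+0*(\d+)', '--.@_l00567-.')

This matches one or more of any character, then zero or more of the literal '0'; then one or more of a digit (captured).
Scanning left to right: at [0:11] match '--.@_l00567', group 1 = '7'.
With a single group, `findall` returns only what that group captured — 1 item.

['7']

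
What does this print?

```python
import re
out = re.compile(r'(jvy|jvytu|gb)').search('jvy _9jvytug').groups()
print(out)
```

('jvy',)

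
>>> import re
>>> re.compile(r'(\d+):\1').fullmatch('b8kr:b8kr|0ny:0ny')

None

A backreference is literal: `\1` must see the identical characters the first group matched.
`re.fullmatch` is like wrapping the pattern in `^…$` (in single-line mode).
Here the string isn't matched end-to-end, so the call returns None.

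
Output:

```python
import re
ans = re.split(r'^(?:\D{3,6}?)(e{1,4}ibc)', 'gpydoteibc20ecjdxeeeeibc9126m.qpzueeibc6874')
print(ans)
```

With a capturing group present, the delimiter's captured portion is kept in the result list.

['', 'eibc', '20ecjdxeeeeibc9126m.qpzueeibc6874']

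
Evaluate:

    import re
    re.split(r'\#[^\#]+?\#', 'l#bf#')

`split` removes every match and returns the 2 fragments in between.

['l', '']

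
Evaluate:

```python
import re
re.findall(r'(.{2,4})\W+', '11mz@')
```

['11mz']

This matches 2 to 4 of any character (captured); then one or more of a non-word character.
Scanning left to right: at [0:5] match '11mz@', group 1 = '11mz'.
With a single group, `findall` returns only what that group captured — 1 item.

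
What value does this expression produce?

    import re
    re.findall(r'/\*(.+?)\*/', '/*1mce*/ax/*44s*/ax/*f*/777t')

['1mce', '44s', 'f']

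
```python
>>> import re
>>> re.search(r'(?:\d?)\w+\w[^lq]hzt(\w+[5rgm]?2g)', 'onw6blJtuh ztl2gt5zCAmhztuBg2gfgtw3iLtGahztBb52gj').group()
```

The match spans [11:48] → 'ztl2gt5zCAmhztuBg2gfgtw3iLtGahztBb52g'.

'ztl2gt5zCAmhztuBg2gfgtw3iLtGahztBb52g'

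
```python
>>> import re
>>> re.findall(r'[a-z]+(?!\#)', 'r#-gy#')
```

The negative lookaround is zero-width — it rules out positions where the adjacent text would match, without consuming anything.
Matches: at [3:4] → 'g'.
No capturing groups, so `findall` returns the 1 full match string.

['g']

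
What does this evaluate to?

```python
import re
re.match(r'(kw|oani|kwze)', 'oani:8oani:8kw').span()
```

(0, 4)

`re.match` only tries the pattern at the start of the string.
The match spans [0:4] → 'oani'.
Captured: group 1 = 'oani'.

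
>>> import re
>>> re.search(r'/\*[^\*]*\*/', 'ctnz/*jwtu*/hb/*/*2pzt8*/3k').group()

'/*jwtu*/'

`re.search` scans for the first position where the pattern succeeds.
The match spans [4:12] → '/*jwtu*/'.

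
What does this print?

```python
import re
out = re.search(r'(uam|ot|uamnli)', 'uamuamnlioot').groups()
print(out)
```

`re.search` scans for the first position where the pattern succeeds.
The match spans [0:3] → 'uam'.
Captured: group 1 = 'uam'.

('uam',)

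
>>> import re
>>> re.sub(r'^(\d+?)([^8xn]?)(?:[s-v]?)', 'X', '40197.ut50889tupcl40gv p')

'X197.ut50889tupcl40gv p'

The pattern matches anchored at the start of the string; then one or more of a digit (lazy) (captured); then optionally any character except [8xn] (captured); then optionally a character in [s-v] (non-capturing group).
The `?` after the quantifier makes it lazy — it takes as little as possible before letting the rest of the pattern try.
Matches: at [0:2] → '40'.
Each match is replaced by 'X'.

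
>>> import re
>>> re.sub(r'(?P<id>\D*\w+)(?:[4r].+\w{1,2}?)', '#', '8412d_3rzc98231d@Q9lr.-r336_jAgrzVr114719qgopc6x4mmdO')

The pattern matches zero or more of a non-digit, then one or more of a word character (captured as 'id'); then one of [4r], then one or more of any character, then 1 to 2 of a word character (lazy) (non-capturing group).
Matches: at [0:53] → '8412d_3rzc98231d@Q9lr.-r336_jAgrzVr114719qgopc6x4mmdO'.
Each match is replaced by '#'.

'#'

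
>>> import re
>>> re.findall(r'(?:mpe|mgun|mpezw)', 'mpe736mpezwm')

['mpe', 'mpe']

The regex engine tests alternatives in the order written; an earlier branch that matches wins even if a later one would match more.
Walking the string: at [0:3] → 'mpe'; at [6:9] → 'mpe'.
With no groups in the pattern, `findall` gives back each whole match — 2 here.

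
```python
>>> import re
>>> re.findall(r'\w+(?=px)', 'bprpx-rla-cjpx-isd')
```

['bpr', 'cj']

Because the assertion is zero-width, the text it checks is not consumed and won't appear in the result.
No capturing groups, so `findall` returns the 2 full match strings.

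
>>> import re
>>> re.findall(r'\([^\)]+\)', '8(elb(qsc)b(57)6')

['(elb(qsc)', '(57)']

With no groups in the pattern, `findall` gives back each whole match — 2 here.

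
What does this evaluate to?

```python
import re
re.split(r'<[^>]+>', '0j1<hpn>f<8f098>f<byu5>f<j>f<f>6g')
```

['0j1', 'f', 'f', 'f', 'f', '6g']

Matches to split on: at [3:8] → '<hpn>'; at [9:16] → '<8f098>'; at [17:23] → '<byu5>'; at [24:27] → '<j>'; at [28:31] → '<f>'.
Each match becomes a cut point; 6 segments remain.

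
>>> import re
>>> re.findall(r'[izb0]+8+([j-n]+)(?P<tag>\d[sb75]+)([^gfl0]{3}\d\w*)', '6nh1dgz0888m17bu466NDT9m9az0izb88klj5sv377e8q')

Pattern: one or more of one of [izb0], then one or more of a literal '8'; then one or more of a character in [j-n] (captured); then a digit, then one or more of one of [sb75] (captured as 'tag'); then exactly 3 of any character except [gfl0], then a digit, then zero or more of a word character (captured).
Matches: at [6:45] match 'z0888m17bu466NDT9m9az0izb88klj5sv377e8q', groups = ('m', '17b', 'u466NDT9m9az0izb88klj5sv377e8q').
With 3 capturing groups, `findall` returns a 3-tuple per match.

[('m', '17b', 'u466NDT9m9az0izb88klj5sv377e8q')]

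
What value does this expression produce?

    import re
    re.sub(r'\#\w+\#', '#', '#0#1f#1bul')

Matches: at [0:3] → '#0#'.
Each match is replaced by '#'.

'#1f#1bul'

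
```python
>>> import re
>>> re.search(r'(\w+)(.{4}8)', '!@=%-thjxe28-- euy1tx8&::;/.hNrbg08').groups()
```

('th', 'jxe28')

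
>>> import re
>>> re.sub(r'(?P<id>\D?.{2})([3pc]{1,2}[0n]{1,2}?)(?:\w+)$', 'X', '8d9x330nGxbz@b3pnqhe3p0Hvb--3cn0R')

'8d9x330nGxbz@b3pnqhe3p0HvX'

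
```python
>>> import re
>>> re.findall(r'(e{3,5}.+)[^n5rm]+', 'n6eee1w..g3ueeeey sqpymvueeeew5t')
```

['eee1w..g3ueeeey sqpymvueeeew5']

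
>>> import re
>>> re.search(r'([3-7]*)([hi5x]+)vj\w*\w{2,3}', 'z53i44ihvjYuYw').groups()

('44', 'ih')

The match spans [4:14] → '44ihvjYuYw'.
Captured: group 1 = '44', group 2 = 'ih'.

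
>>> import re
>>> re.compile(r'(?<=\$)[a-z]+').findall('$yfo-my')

['yfo']

The positive lookaround only admits positions where the adjacent text matches; those characters stay outside the span.
With no groups in the pattern, `findall` gives back each whole match — 1 here.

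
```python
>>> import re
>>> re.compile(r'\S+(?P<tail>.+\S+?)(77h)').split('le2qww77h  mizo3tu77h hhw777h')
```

The pattern matches one or more of a non-whitespace character; then one or more of any character, then one or more of a non-whitespace character (lazy) (captured as 'tail'); then the literal '7', then the literal '7h' (captured).
With a capturing group present, the delimiter's captured portion is kept in the result list.

['', '  mizo3tu77h hhw7', '77h', '']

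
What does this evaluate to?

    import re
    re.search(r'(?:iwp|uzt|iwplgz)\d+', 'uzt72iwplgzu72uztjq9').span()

`search` walks the string left to right and returns the first match it finds.
The match spans [0:5] → 'uzt72'.

(0, 5)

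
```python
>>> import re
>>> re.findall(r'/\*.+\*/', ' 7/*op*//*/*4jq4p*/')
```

['/*op*//*/*4jq4p*/']

Since nothing is captured, `findall` lists the 1 matched substring directly.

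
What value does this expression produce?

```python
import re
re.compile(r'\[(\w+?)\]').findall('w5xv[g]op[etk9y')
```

['g']

Scanning left to right: at [4:7] match '[g]', group 1 = 'g'.
`findall` collects group 1 from the one match (1 total).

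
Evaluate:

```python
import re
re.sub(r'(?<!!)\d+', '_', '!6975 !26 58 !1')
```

'!6_ !2_ _ !1'

A negative assertion filters positions out without eating any characters.
Matches: at [2:5] → '975'; at [8:9] → '6'; at [10:12] → '58'.
`sub` substitutes '_' at each match site.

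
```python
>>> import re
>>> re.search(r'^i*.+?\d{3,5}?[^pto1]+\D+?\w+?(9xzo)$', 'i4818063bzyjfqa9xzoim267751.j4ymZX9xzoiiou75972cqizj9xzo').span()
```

(0, 56)

Pattern: anchored at the start of the string; then zero or more of the literal 'i', then one or more of any character (lazy), then 3 to 5 of a digit (lazy); then one or more of any character except [pto1], then one or more of a non-digit (lazy); then one or more of a word character (lazy); then the literal '9x', then the literal 'zo' (captured); then anchored at the end.
`re.search` scans for the first position where the pattern succeeds.
The match spans [0:56] → 'i4818063bzyjfqa9xzoim267751.j4ymZX9xzoiiou75972cqizj9xzo'.
Captured: group 1 = '9xzo'.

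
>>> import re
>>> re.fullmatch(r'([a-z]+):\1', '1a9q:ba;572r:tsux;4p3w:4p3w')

`fullmatch` succeeds only if the pattern covers the string from start to end.
Here the string isn't matched end-to-end, so the call returns None.

None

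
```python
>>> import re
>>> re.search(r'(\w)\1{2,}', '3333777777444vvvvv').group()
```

'3333'

The backreference `\1` re-matches whatever the first group consumed, character for character.
The match spans [0:4] → '3333'.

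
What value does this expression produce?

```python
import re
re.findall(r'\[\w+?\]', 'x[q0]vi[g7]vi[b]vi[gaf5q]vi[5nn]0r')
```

['[q0]', '[g7]', '[b]', '[gaf5q]', '[5nn]']

Scanning left to right: at [1:5] → '[q0]'; at [7:11] → '[g7]'; at [13:16] → '[b]'; at [18:25] → '[gaf5q]'; at [27:32] → '[5nn]'.
`findall` yields the raw match text (5 of them) because the pattern has no groups.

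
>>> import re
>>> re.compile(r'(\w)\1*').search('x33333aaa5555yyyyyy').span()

(0, 1)

The backreference `\1` re-matches whatever the first group consumed, character for character.
The match spans [0:1] → 'x'.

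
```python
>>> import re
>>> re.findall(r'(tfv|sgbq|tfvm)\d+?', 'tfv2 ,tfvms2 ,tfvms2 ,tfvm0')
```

['tfv', 'tfvm']

One capturing group, so `findall` returns just the captured substring from each match — 2 in all.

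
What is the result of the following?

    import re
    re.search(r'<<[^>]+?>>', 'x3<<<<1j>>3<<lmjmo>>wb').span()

The match spans [2:10] → '<<<<1j>>'.

(2, 10)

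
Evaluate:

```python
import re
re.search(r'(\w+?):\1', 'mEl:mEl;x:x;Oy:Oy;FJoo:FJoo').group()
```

A backreference is literal: `\1` must see the identical characters the first group matched.
`re.search` scans for the first position where the pattern succeeds.
The match spans [0:7] → 'mEl:mEl'.
Captured: group 1 = 'mEl'.

'mEl:mEl'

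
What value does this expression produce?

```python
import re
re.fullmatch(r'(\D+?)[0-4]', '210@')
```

The pattern matches one or more of a non-digit (lazy) (captured); then a character in [0-4].
`re.fullmatch` is like wrapping the pattern in `^…$` (in single-line mode).
Here there's no way to consume every character, so the call returns None.

None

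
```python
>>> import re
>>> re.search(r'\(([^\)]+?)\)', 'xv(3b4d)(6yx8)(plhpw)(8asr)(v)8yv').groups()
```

('3b4d',)

`search` walks the string left to right and returns the first match it finds.
The match spans [2:8] → '(3b4d)'.
Captured: group 1 = '3b4d'.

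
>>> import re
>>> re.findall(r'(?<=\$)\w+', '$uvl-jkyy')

The positive lookaround only admits positions where the adjacent text matches; those characters stay outside the span.
With no groups in the pattern, `findall` gives back each whole match — 1 here.

['uvl']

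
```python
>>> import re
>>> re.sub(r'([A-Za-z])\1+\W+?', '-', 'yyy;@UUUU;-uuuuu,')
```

'-@---'

A backreference is literal: `\1` must see the identical characters the first group matched.
Matches: at [0:4] → 'yyy;'; at [5:10] → 'UUUU;'; at [11:17] → 'uuuuu,'.
Every occurrence is swapped for '-'.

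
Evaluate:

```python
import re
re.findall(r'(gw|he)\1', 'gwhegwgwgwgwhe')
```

The backreference `\1` re-matches whatever the first group consumed, character for character.
Walking the string: at [4:8] match 'gwgw', group 1 = 'gw'; at [8:12] match 'gwgw', group 1 = 'gw'.
Because there's exactly one group, `findall` drops the full match and keeps group 1 from each hit.

['gw', 'gw']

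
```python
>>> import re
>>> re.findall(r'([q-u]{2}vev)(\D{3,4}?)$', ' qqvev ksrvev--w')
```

The pattern matches exactly 2 of a character in [q-u], then the literal 'vev' (captured); then 3 to 4 of a non-digit (lazy) (captured); then anchored at the end.
Walking the string: at [8:16] match 'srvev--w', groups = ('srvev', '--w').
Multiple groups make `findall` return tuples — one 2-tuple for the one match.

[('srvev', '--w')]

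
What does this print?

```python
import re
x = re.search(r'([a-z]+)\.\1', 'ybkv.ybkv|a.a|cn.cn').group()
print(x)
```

ybkv.ybkv

A backreference is literal: `\1` must see the identical characters the first group matched.
Unlike `match`, `search` isn't anchored — it looks for the pattern anywhere in the string.
The match spans [0:9] → 'ybkv.ybkv'.
Captured: group 1 = 'ybkv'.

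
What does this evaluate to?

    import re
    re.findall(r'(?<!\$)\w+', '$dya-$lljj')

['ya', 'ljj']

A negative assertion filters positions out without eating any characters.
With no groups in the pattern, `findall` gives back each whole match — 2 here.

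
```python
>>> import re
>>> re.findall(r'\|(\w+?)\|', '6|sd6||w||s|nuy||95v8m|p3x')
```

With a single group, `findall` returns only what that group captured — 4 items.

['sd6', 'w', 's', '95v8m']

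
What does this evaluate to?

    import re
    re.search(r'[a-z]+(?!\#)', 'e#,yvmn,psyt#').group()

'yvmn'

The negative lookahead/lookbehind blocks any match where the forbidden context is present.
The match spans [3:7] → 'yvmn'.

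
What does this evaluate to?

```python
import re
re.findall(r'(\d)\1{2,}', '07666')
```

`\1` has to match the exact text group 1 already captured.
Walking the string: at [2:5] match '666', group 1 = '6'.
One capturing group, so `findall` returns just the captured substring from the one match — 1 in all.

['6']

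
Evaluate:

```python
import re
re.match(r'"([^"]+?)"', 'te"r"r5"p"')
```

None

`re.match` only tries the pattern at the start of the string.
Here position 0 doesn't satisfy it, so the call returns None.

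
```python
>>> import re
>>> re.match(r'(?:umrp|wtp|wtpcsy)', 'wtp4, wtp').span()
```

(0, 3)

`re.match` won't scan ahead — the pattern has to work from the very first character.
The match spans [0:3] → 'wtp'.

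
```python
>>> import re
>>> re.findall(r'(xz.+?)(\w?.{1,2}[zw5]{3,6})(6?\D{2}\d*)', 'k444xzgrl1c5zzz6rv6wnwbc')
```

Pattern: the literal 'xz', then one or more of any character (lazy) (captured); then optionally a word character, then 1 to 2 of any character, then 3 to 6 of one of [zw5] (captured); then optionally a literal '6', then exactly 2 of a non-digit, then zero or more of a digit (captured).
Walking the string: at [4:19] match 'xzgrl1c5zzz6rv6', groups = ('xzgr', 'l1c5zzz', '6rv6').
3 groups means the one result is a tuple of 3 captured strings — 1 here.

[('xzgr', 'l1c5zzz', '6rv6')]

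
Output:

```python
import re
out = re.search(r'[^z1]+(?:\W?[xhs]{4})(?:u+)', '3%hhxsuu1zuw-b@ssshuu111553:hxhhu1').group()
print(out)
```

3%hhxsuu

The pattern matches one or more of any character except [z1]; then optionally a non-word character, then exactly 4 of one of [xhs] (non-capturing group); then one or more of a literal 'u' (non-capturing group).
`search` walks the string left to right and returns the first match it finds.
The match spans [0:8] → '3%hhxsuu'.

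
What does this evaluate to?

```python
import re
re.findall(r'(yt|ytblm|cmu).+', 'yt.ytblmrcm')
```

Matches: at [0:11] match 'yt.ytblmrcm', group 1 = 'yt'.
One capturing group, so `findall` returns just the captured substring from the one match — 1 in all.

['yt']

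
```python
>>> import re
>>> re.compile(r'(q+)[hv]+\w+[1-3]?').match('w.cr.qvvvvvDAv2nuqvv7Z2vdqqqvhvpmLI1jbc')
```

With `match`, the pattern is implicitly anchored at the beginning.
Here position 0 doesn't satisfy it, so the call returns None.

None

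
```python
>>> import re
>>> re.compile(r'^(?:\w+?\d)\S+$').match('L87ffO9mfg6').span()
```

(0, 11)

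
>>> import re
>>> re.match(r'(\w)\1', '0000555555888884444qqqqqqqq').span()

A backreference is literal: `\1` must see the identical characters the first group matched.
`match` is anchored at position 0; if the pattern doesn't fit there, it returns None.
The match spans [0:2] → '00'.
Captured: group 1 = '0'.

(0, 2)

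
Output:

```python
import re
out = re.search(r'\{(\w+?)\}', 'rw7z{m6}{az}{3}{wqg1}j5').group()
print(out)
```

{m6}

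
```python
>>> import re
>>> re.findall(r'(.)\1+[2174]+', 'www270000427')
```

['w', '0']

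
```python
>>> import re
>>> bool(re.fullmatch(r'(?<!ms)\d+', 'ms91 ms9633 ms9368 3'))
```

A negative assertion filters positions out without eating any characters.
For `fullmatch`, every character of the input must be accounted for by the pattern.
Here the pattern can't cover the whole string, so the call returns None, and `bool(None)` is False.

False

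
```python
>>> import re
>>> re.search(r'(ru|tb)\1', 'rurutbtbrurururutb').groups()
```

The match spans [0:4] → 'ruru'.
Captured: group 1 = 'ru'.

('ru',)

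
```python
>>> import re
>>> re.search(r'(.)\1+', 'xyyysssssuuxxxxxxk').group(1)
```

'y'

The match spans [1:4] → 'yyy'.
Captured: group 1 = 'y'.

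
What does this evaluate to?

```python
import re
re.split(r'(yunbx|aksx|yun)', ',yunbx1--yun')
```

[',', 'yunbx', '1--', 'yun', '']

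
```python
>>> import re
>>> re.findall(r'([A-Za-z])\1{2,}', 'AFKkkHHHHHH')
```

['H']

`\1` has to match the exact text group 1 already captured.
Matches: at [5:11] match 'HHHHHH', group 1 = 'H'.
With a single group, `findall` returns only what that group captured — 1 item.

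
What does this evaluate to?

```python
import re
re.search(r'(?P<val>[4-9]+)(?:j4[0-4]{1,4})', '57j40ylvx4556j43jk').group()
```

This matches one or more of a character in [4-9] (captured as 'val'); then the literal 'j4', then 1 to 4 of a character in [0-4] (non-capturing group).
`re.search` tries every starting position until one works.
The match spans [0:5] → '57j40'.
Captured: group 1 = '57'.

'57j40'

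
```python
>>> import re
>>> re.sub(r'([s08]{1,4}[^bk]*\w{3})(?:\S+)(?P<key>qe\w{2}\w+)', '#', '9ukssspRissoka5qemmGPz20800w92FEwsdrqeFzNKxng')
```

'9uk#'

Every occurrence is swapped for '#'.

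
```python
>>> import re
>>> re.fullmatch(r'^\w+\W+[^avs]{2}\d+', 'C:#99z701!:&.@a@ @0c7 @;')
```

None

Pattern: anchored at the start of the string; then one or more of a word character; then one or more of a non-word character, then exactly 2 of any character except [avs], then one or more of a digit.
`fullmatch` succeeds only if the pattern covers the string from start to end.
Here the string isn't matched end-to-end, so the call returns None.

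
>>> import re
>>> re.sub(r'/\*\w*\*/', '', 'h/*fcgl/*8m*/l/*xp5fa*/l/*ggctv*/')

'h/*fcglll'

Matches: at [7:13] → '/*8m*/'; at [14:23] → '/*xp5fa*/'; at [24:33] → '/*ggctv*/'.
`sub` substitutes '' at each match site.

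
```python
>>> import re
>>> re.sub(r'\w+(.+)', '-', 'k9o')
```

'-'

Every occurrence is swapped for '-'.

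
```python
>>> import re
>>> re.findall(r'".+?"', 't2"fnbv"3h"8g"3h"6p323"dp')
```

Scanning left to right: at [2:8] → '"fnbv"'; at [10:14] → '"8g"'; at [16:23] → '"6p323"'.
No capturing groups, so `findall` returns the 3 full match strings.

['"fnbv"', '"8g"', '"6p323"']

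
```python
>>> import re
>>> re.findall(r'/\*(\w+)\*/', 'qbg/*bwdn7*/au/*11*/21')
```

`findall` collects group 1 from each match (2 total).

['bwdn7', '11']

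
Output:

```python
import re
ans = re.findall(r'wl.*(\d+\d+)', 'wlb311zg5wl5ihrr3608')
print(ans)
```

['08']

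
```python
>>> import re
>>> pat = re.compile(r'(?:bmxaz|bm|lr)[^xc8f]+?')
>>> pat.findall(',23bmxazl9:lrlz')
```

['bmxazl', 'lrl']

Scanning left to right: at [3:9] → 'bmxazl'; at [11:14] → 'lrl'.
`findall` yields the raw match text (2 of them) because the pattern has no groups.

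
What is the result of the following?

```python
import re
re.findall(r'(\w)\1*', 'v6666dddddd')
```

['v', '6', 'd']

After group 1 captures some text, `\1` only succeeds where that same text appears again.
With a single group, `findall` returns only what that group captured — 3 items.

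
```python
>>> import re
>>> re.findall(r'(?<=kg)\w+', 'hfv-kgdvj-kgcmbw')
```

['dvj', 'cmbw']

The lookaround is zero-width — it requires the adjacent text to match without consuming it, so the asserted text isn't part of the match.
Walking the string: at [6:9] → 'dvj'; at [12:16] → 'cmbw'.
`findall` yields the raw match text (2 of them) because the pattern has no groups.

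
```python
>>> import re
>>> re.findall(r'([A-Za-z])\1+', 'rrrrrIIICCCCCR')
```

['r', 'I', 'C']

The backreference `\1` re-matches whatever the first group consumed, character for character.
`findall` collects group 1 from each match (3 total).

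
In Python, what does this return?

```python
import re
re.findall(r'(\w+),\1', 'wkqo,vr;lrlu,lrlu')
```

['lrlu']

A backreference is literal: `\1` must see the identical characters the first group matched.
Because there's exactly one group, `findall` drops the full match and keeps group 1 from the one hit.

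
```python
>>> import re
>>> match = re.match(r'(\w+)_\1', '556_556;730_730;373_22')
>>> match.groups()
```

('556',)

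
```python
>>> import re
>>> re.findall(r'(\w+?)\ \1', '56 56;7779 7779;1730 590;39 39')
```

['56', '7779', '39']

`\1` is not a pattern — it's the concrete string captured by group 1, re-applied verbatim.
Matches: at [0:5] match '56 56', group 1 = '56'; at [6:15] match '7779 7779', group 1 = '7779'; at [25:30] match '39 39', group 1 = '39'.
Because there's exactly one group, `findall` drops the full match and keeps group 1 from each hit.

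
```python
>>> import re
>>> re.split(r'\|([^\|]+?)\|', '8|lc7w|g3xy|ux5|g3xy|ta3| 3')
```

Because the pattern has a capturing group, `split` also inserts each captured text between the pieces.

['8', 'lc7w', 'g3xy', 'ux5', 'g3xy', 'ta3', ' 3']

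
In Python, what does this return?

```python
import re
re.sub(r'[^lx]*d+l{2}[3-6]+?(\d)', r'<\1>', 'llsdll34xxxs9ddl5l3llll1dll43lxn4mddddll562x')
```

'll<4>xxxs9ddl5l3llll<3>lx<6>2x'

Because the quantifier is non-greedy, it stops expanding at the earliest point where the rest of the pattern can succeed.
The replacement refers to a captured group, so each match is rewritten using its own captured text.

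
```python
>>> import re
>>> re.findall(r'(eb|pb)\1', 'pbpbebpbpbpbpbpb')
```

A backreference is literal: `\1` must see the identical characters the first group matched.
Matches: at [0:4] match 'pbpb', group 1 = 'pb'; at [6:10] match 'pbpb', group 1 = 'pb'; at [10:14] match 'pbpb', group 1 = 'pb'.
`findall` collects group 1 from each match (3 total).

['pb', 'pb', 'pb']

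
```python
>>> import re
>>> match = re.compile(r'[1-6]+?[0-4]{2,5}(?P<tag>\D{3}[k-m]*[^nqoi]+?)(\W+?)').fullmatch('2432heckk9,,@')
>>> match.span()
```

(0, 13)

For `fullmatch`, every character of the input must be accounted for by the pattern.
The match spans [0:13] → '2432heckk9,,@'.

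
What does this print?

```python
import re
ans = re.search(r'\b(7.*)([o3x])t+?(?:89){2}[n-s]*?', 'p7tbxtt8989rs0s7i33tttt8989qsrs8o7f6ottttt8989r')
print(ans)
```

None

This matches a word boundary (`\b`, zero-width); then the literal '7', then zero or more of any character (captured); then one of [o3x] (captured); then one or more of a literal 't' (lazy), then the literal '89' repeated 2 times, then zero or more of a character in [n-s] (lazy).
Here no position works, so the call returns None.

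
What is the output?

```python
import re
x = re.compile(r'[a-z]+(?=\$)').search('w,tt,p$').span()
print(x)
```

(5, 6)

The positive lookaround only admits positions where the adjacent text matches; those characters stay outside the span.
`search` walks the string left to right and returns the first match it finds.
The match spans [5:6] → 'p'.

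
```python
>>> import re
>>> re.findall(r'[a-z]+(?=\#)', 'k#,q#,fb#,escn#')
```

['k', 'q', 'fb', 'escn']

The positive lookaround only admits positions where the adjacent text matches; those characters stay outside the span.
Matches: at [0:1] → 'k'; at [3:4] → 'q'; at [6:8] → 'fb'; at [10:14] → 'escn'.
With no groups in the pattern, `findall` gives back each whole match — 4 here.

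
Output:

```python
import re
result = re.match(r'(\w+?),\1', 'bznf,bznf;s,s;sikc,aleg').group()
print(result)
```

bznf,bznf

`match` is anchored at position 0; if the pattern doesn't fit there, it returns None.
The match spans [0:9] → 'bznf,bznf'.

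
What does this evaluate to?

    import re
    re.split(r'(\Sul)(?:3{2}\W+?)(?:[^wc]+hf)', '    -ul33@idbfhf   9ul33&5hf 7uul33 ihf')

This matches a non-whitespace character, then the literal 'ul' (captured); then exactly 2 of the literal '3', then one or more of a non-word character (lazy) (non-capturing group); then one or more of any character except [wc], then the literal 'hf' (non-capturing group).
Matches to split on: at [4:39] → '-ul33@idbfhf   9ul33&5hf 7uul33 ihf'.
`re.split` interleaves the captured-group text with the surrounding fragments.

['    ', '-ul', '']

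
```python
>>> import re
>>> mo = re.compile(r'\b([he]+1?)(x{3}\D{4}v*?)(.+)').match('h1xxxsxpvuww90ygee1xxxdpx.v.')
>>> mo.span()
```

`re.match` only tries the pattern at the start of the string.
The match spans [0:28] → 'h1xxxsxpvuww90ygee1xxxdpx.v.'.

(0, 28)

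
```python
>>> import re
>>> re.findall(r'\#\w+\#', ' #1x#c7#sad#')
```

['#1x#', '#sad#']

Matches: at [1:5] → '#1x#'; at [7:12] → '#sad#'.
No capturing groups, so `findall` returns the 2 full match strings.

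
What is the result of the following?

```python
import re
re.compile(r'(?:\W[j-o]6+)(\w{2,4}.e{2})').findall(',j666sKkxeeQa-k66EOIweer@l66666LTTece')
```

['sKkxee', 'EOIwee']

Pattern: a non-word character, then a character in [j-o], then one or more of the literal '6' (non-capturing group); then 2 to 4 of a word character, then any character, then exactly 2 of the literal 'e' (captured).
Scanning left to right: at [0:11] match ',j666sKkxee', group 1 = 'sKkxee'; at [13:23] match '-k66EOIwee', group 1 = 'EOIwee'.
`findall` collects group 1 from each match (2 total).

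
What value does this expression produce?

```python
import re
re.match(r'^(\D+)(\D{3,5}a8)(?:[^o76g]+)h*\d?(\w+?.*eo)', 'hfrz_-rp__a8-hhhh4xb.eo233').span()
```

(0, 23)

`re.match` only tries the pattern at the start of the string.
The match spans [0:23] → 'hfrz_-rp__a8-hhhh4xb.eo'.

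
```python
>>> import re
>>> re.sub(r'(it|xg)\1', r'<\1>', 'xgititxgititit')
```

'xg<it>xg<it>it'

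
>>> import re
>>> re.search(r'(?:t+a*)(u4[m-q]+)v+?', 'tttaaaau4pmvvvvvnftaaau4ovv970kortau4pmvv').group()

Pattern: one or more of a literal 't', then zero or more of a literal 'a' (non-capturing group); then the literal 'u4', then one or more of a character in [m-q] (captured); then one or more of a literal 'v' (lazy).
The `?` after the quantifier makes it lazy — it takes as little as possible before letting the rest of the pattern try.
`search` walks the string left to right and returns the first match it finds.
The match spans [0:12] → 'tttaaaau4pmv'.
Captured: group 1 = 'u4pm'.

'tttaaaau4pmv'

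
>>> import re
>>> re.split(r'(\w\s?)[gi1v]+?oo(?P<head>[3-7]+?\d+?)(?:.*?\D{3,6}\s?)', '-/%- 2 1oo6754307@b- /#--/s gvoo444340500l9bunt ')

Lazy quantifiers expand one character at a time until the remainder of the pattern can match.
`re.split` interleaves the captured-group text with the surrounding fragments.

['-/%- ', '2 ', '67', '--/', 's ', '44', '']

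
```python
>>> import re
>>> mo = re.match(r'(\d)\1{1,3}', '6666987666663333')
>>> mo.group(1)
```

'6'

After group 1 captures some text, `\1` only succeeds where that same text appears again.
With `match`, the pattern is implicitly anchored at the beginning.
The match spans [0:4] → '6666'.
Captured: group 1 = '6'.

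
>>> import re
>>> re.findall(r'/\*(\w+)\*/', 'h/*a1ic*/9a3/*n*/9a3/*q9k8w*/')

['a1ic', 'n', 'q9k8w']

`findall` collects group 1 from each match (3 total).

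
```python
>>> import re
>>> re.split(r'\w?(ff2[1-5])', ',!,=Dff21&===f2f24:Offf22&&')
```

The pattern matches optionally a word character; then the literal 'ff', then a literal '2', then a character in [1-5] (captured).
Matches to split on: at [4:9] → 'Dff21'; at [20:25] → 'fff22'.
`re.split` interleaves the captured-group text with the surrounding fragments.

[',!,=', 'ff21', '&===f2f24:O', 'ff22', '&&']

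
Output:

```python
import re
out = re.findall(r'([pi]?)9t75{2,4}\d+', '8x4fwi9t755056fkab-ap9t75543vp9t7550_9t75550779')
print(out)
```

['i', 'p', 'p', '']

The pattern matches optionally one of [pi] (captured); then the literal '9t7', then 2 to 4 of a literal '5'; then one or more of a digit.
Walking the string: at [5:14] match 'i9t755056', group 1 = 'i'; at [20:28] match 'p9t75543', group 1 = 'p'; at [29:36] match 'p9t7550', group 1 = 'p'; at [37:47] match '9t75550779', group 1 = ''.
With a single group, `findall` returns only what that group captured — 4 items.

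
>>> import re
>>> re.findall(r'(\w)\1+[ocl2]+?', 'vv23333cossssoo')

The backreference `\1` re-matches whatever the first group consumed, character for character.
Matches: at [0:3] match 'vv2', group 1 = 'v'; at [3:8] match '3333c', group 1 = '3'; at [9:14] match 'sssso', group 1 = 's'.
One capturing group, so `findall` returns just the captured substring from each match — 3 in all.

['v', '3', 's']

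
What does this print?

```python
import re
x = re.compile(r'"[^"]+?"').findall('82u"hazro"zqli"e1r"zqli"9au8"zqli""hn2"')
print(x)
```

['"hazro"', '"e1r"', '"9au8"', '"hn2"']

Scanning left to right: at [3:10] → '"hazro"'; at [14:19] → '"e1r"'; at [23:29] → '"9au8"'; at [34:39] → '"hn2"'.
Since nothing is captured, `findall` lists the 4 matched substrings directly.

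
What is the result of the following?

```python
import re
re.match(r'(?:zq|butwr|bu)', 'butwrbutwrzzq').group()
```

The regex engine tests alternatives in the order written; an earlier branch that matches wins even if a later one would match more.
`re.match` only tries the pattern at the start of the string.
The match spans [0:5] → 'butwr'.

'butwr'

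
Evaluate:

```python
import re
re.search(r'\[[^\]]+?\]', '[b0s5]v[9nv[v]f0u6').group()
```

'[b0s5]'

`re.search` tries every starting position until one works.
The match spans [0:6] → '[b0s5]'.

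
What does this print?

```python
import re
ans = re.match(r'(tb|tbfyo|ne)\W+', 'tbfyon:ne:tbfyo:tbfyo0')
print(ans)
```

`re.match` won't scan ahead — the pattern has to work from the very first character.
Here the pattern fails at index 0, so the call returns None.

None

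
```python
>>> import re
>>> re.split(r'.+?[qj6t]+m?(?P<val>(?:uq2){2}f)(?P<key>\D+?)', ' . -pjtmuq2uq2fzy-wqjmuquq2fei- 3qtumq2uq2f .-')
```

['', 'uq2uq2f', 'z', 'y-wqjmuquq2fei- 3qtumq2uq2f .-']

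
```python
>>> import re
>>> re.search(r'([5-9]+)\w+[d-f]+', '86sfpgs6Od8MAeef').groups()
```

('86',)

The match spans [0:16] → '86sfpgs6Od8MAeef'.
Captured: group 1 = '86'.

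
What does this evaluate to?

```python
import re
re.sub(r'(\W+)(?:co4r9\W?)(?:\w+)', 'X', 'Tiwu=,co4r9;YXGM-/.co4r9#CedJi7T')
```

This matches one or more of a non-word character (captured); then the literal 'co4', then the literal 'r9', then optionally a non-word character (non-capturing group); then one or more of a word character (non-capturing group).
Matches: at [4:16] → '=,co4r9;YXGM'; at [16:32] → '-/.co4r9#CedJi7T'.
Every occurrence is swapped for 'X'.

'TiwuXX'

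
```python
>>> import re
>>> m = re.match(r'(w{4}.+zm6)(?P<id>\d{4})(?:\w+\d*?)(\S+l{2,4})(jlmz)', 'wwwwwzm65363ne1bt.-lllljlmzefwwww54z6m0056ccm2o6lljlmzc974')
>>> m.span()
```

This matches exactly 4 of the literal 'w', then one or more of any character, then the literal 'zm6' (captured); then exactly 4 of a digit (captured as 'id'); then one or more of a word character, then zero or more of a digit (lazy) (non-capturing group); then one or more of a non-whitespace character, then 2 to 4 of a literal 'l' (captured); then the literal 'jl', then the literal 'mz' (captured).
`re.match` only tries the pattern at the start of the string.
The match spans [0:54] → 'wwwwwzm65363ne1bt.-lllljlmzefwwww54z6m0056ccm2o6lljlmz'.
Captured: group 1 = 'wwwwwzm6', group 2 = '5363', group 3 = '.-lllljlmzefwwww54z6m0056ccm2o6ll', group 4 = 'jlmz'.

(0, 54)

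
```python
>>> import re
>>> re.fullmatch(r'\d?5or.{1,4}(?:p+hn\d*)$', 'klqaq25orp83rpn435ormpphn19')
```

The pattern matches optionally a digit, then the literal '5or', then 1 to 4 of any character; then one or more of a literal 'p', then the literal 'hn', then zero or more of a digit (non-capturing group); then anchored at the end.
For `fullmatch`, every character of the input must be accounted for by the pattern.
Here the string isn't matched end-to-end, so the call returns None.

None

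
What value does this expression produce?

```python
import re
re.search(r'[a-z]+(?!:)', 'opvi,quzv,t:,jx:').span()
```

(0, 4)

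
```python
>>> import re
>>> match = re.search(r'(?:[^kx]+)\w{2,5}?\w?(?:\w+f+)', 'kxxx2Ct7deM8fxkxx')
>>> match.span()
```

(4, 13)

The match spans [4:13] → '2Ct7deM8f'.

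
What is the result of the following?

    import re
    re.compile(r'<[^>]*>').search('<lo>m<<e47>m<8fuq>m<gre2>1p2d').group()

'<lo>'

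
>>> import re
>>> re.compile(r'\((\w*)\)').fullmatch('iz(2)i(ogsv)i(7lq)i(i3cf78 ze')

None

`re.fullmatch` requires the pattern to consume the entire string.
Here there's no way to consume every character, so the call returns None.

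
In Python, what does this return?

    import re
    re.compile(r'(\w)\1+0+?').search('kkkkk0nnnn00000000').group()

'kkkkk0'

`\1` has to match the exact text group 1 already captured.
`re.search` tries every starting position until one works.
The match spans [0:6] → 'kkkkk0'.
Captured: group 1 = 'k'.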